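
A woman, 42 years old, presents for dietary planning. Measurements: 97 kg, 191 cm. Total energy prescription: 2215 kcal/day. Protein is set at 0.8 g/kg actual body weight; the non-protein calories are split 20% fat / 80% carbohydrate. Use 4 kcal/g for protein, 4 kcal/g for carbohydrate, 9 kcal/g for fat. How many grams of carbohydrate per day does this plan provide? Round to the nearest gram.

Protein = 0.8 × 97 = 77.6 g → 77.6 × 4 = 310.4 kcal.
Non-protein calories = 2215 − 310.4 = 1904.6 kcal.
Fat: 20% × 1904.6 = 380.92 kcal; carbohydrate: 1523.68 kcal.
Carbohydrate: 1523.68 kcal ÷ 4 kcal/g = 380.92 g.

381 g/day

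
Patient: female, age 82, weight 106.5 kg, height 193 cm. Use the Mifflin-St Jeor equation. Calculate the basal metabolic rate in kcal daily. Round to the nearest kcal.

Mifflin-St Jeor (female): BMR = 10(106.5) + 6.25(193) − 5(82) − 161 = 1065 + 1206.25 − 410 − 161 = 1700.25 kcal/day.

1700 kcal daily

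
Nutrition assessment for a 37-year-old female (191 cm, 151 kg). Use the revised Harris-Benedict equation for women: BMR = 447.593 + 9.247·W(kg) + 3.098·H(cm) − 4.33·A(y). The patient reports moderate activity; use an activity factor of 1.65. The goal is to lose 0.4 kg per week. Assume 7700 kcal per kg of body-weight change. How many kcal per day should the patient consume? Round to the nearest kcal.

3314 kcal per day

Harris-Benedict: BMR = 447.593 + 9.247(151) + 3.098(191) − 4.33(37) = 2275.398 kcal/day.
TEE = 2275.398 × 1.65 = 3754.4067 kcal/day.
Required daily deficit = 0.4 × 7700 ÷ 7 = 440 kcal/day.
Target intake = 3754.4067 − 440 = 3314.4067 kcal/day.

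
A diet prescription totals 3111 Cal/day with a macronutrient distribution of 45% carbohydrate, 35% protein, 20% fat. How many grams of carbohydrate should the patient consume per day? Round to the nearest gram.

350 g/day

Carbohydrate energy = 45% × 3111 = 1399.95 kcal.
At 4 kcal/g: 1399.95 ÷ 4 = 349.9875 g.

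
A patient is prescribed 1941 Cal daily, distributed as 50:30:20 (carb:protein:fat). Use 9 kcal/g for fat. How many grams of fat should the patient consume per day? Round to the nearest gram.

43 g/day

Fat energy = 20% × 1941 = 388.2 kcal.
At 9 kcal/g: 388.2 ÷ 9 = 43.1333 g.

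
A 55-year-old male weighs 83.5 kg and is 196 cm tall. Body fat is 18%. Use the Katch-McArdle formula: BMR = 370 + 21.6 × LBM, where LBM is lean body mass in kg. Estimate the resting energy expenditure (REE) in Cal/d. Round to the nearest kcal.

LBM = 83.5 × (1 − 0.18) = 68.47 kg. Katch-McArdle: BMR = 370 + 21.6 × 68.47 = 1848.952 kcal/day.

1849 Cal/d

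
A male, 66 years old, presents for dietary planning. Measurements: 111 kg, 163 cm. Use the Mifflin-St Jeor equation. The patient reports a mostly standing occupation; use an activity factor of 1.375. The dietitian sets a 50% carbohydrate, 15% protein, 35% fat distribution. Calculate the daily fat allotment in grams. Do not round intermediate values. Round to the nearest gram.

96 g/day

Mifflin-St Jeor (male): BMR = 10(111) + 6.25(163) − 5(66) + 5 = 1110 + 1018.75 − 330 + 5 = 1803.75 kcal/day.
TEE = 1803.75 × 1.375 = 2480.1563 kcal/day.
Fat energy = 35% × 2480.1563 = 868.0547 kcal.
Fat = 868.0547 ÷ 9 kcal/g = 96.4505 g.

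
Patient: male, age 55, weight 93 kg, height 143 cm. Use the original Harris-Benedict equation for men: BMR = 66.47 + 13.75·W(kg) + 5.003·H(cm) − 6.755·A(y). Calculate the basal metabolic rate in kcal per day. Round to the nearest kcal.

1689 kcal per day

Harris-Benedict: BMR = 66.47 + 13.75(93) + 5.003(143) − 6.755(55) = 1689.124 kcal/day.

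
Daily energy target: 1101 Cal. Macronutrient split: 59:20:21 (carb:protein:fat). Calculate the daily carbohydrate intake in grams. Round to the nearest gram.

162 g/day

Carbohydrate energy = 59% × 1101 = 649.59 kcal.
At 4 kcal/g: 649.59 ÷ 4 = 162.3975 g.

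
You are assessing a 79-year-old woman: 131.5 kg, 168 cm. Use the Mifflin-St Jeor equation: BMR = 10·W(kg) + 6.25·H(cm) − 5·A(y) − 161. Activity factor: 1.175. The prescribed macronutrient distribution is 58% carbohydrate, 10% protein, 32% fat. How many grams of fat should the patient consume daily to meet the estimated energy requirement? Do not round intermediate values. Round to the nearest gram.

Mifflin-St Jeor (female): BMR = 10(131.5) + 6.25(168) − 5(79) − 161 = 1315 + 1050 − 395 − 161 = 1809 kcal/day.
TEE = 1809 × 1.175 = 2125.575 kcal/day.
Fat energy = 32% × 2125.575 = 680.184 kcal.
Fat = 680.184 ÷ 9 kcal/g = 75.576 g.

76 g/day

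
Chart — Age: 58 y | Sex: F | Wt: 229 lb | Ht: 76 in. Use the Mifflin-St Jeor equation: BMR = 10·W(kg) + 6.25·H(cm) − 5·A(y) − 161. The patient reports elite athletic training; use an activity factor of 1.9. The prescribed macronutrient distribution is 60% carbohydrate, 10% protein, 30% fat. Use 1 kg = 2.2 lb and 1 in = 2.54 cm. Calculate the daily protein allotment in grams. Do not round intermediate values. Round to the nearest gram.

Convert to metric: weight = 229 ÷ 2.2 = 104.0909 kg; height = 76 × 2.54 = 193.04 cm.
Mifflin-St Jeor (female): BMR = 10(104.0909) + 6.25(193.04) − 5(58) − 161 = 1040.9091 + 1206.5 − 290 − 161 = 1796.4091 kcal/day.
TEE = 1796.4091 × 1.9 = 3413.1773 kcal/day.
Protein energy = 10% × 3413.1773 = 341.3177 kcal.
Protein = 341.3177 ÷ 4 kcal/g = 85.3294 g.

85 g/day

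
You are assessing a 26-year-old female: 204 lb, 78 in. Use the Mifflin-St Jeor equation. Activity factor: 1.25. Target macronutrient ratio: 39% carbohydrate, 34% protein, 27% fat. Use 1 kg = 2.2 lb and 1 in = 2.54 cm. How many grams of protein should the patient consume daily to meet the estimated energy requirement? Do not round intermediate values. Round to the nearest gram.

Convert to metric: weight = 204 ÷ 2.2 = 92.7273 kg; height = 78 × 2.54 = 198.12 cm.
Mifflin-St Jeor (female): BMR = 10(92.7273) + 6.25(198.12) − 5(26) − 161 = 927.2727 + 1238.25 − 130 − 161 = 1874.5227 kcal/day.
TEE = 1874.5227 × 1.25 = 2343.1534 kcal/day.
Protein energy = 34% × 2343.1534 = 796.6722 kcal.
Protein = 796.6722 ÷ 4 kcal/g = 199.168 g.

199 g/day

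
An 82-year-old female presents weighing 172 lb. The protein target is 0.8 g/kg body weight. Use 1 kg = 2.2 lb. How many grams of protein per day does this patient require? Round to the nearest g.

63 g/day

Weight in kg = 172 ÷ 2.2 = 78.1818 kg.
Protein = 0.8 g/kg × 78.1818 kg = 62.5455 g/day.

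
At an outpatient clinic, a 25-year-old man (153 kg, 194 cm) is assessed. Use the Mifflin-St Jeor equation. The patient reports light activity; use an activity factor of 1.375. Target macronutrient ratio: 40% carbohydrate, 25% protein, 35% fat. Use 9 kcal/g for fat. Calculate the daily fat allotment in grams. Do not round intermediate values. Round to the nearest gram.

Mifflin-St Jeor (male): BMR = 10(153) + 6.25(194) − 5(25) + 5 = 1530 + 1212.5 − 125 + 5 = 2622.5 kcal/day.
TEE = 2622.5 × 1.375 = 3605.9375 kcal/day.
Fat energy = 35% × 3605.9375 = 1262.0781 kcal.
Fat = 1262.0781 ÷ 9 kcal/g = 140.2309 g.

140 g/day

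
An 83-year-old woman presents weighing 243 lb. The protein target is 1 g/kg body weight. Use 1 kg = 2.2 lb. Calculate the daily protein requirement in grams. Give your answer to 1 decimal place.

Weight in kg = 243 ÷ 2.2 = 110.4545 kg.
Protein = 1 g/kg × 110.4545 kg = 110.4545 g/day.

110.5 g/day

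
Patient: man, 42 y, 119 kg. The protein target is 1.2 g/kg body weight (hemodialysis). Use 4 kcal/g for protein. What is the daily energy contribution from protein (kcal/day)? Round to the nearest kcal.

571 kcal/day

Protein = 1.2 g/kg × 119 kg = 142.8 g/day.
Protein energy = 142.8 g × 4 kcal/g = 571.2 kcal/day.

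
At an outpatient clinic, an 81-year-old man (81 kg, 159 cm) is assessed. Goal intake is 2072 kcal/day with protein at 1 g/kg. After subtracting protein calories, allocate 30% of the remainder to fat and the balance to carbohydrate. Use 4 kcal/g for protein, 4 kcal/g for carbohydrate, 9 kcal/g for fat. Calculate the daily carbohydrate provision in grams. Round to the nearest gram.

Protein = 1 × 81 = 81 g → 81 × 4 = 324 kcal.
Non-protein calories = 2072 − 324 = 1748 kcal.
Fat: 30% × 1748 = 524.4 kcal; carbohydrate: 1223.6 kcal.
Carbohydrate: 1223.6 kcal ÷ 4 kcal/g = 305.9 g.

306 g/day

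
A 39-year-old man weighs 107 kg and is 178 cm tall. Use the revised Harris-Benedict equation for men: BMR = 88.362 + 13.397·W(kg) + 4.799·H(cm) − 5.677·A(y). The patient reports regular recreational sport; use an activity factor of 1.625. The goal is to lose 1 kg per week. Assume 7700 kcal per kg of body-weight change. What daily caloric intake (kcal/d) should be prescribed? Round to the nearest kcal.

Harris-Benedict: BMR = 88.362 + 13.397(107) + 4.799(178) − 5.677(39) = 2154.66 kcal/day.
TEE = 2154.66 × 1.625 = 3501.3225 kcal/day.
Required daily deficit = 1 × 7700 ÷ 7 = 1100 kcal/day.
Target intake = 3501.3225 − 1100 = 2401.3225 kcal/day.

2401 kcal/d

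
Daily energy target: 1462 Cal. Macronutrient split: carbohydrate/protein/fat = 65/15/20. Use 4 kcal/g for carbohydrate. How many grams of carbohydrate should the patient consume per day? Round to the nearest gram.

238 g/day

Carbohydrate energy = 65% × 1462 = 950.3 kcal.
At 4 kcal/g: 950.3 ÷ 4 = 237.575 g.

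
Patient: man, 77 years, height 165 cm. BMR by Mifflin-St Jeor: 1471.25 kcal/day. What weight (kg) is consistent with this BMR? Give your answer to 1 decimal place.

82.0 kg

1471.25 = 10·W + 6.25(165) − 5(77) + 5
10·W = 1471.25 − 651.25 = 820, so W = 82 kg.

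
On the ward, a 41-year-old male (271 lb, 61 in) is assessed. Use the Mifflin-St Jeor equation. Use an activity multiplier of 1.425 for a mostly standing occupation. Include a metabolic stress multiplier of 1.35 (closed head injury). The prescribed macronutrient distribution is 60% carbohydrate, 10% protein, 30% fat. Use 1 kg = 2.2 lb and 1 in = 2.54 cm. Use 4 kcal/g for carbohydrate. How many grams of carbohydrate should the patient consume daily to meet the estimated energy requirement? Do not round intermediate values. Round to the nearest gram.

Convert to metric: weight = 271 ÷ 2.2 = 123.1818 kg; height = 61 × 2.54 = 154.94 cm.
Mifflin-St Jeor (male): BMR = 10(123.1818) + 6.25(154.94) − 5(41) + 5 = 1231.8182 + 968.375 − 205 + 5 = 2000.1932 kcal/day.
TEE = 2000.1932 × 1.425 = 2850.2753 kcal/day.
With stress factor 1.35: 2850.2753 × 1.35 = 3847.8716 kcal/day.
Carbohydrate energy = 60% × 3847.8716 = 2308.723 kcal.
Carbohydrate = 2308.723 ÷ 4 kcal/g = 577.1807 g.

577 g/day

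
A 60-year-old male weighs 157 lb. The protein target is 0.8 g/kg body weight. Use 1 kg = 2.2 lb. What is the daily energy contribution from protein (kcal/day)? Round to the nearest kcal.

Weight in kg = 157 ÷ 2.2 = 71.3636 kg.
Protein = 0.8 g/kg × 71.3636 kg = 57.0909 g/day.
Protein energy = 57.0909 g × 4 kcal/g = 228.3636 kcal/day.

228 kcal/day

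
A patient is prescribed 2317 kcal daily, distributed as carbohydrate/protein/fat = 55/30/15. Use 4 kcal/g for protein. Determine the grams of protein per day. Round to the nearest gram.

Protein energy = 30% × 2317 = 695.1 kcal.
At 4 kcal/g: 695.1 ÷ 4 = 173.775 g.

174 g/day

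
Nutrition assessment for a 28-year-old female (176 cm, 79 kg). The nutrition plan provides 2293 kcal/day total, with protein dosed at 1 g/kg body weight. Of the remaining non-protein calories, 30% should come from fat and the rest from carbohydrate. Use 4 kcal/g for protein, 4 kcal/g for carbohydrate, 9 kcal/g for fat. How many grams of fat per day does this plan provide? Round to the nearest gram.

Protein = 1 × 79 = 79 g → 79 × 4 = 316 kcal.
Non-protein calories = 2293 − 316 = 1977 kcal.
Fat: 30% × 1977 = 593.1 kcal; carbohydrate: 1383.9 kcal.
Fat: 593.1 kcal ÷ 9 kcal/g = 65.9 g.

66 g/day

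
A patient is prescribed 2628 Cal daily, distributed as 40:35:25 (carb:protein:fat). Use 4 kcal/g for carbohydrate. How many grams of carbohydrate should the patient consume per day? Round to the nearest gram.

263 g/day

Carbohydrate energy = 40% × 2628 = 1051.2 kcal.
At 4 kcal/g: 1051.2 ÷ 4 = 262.8 g.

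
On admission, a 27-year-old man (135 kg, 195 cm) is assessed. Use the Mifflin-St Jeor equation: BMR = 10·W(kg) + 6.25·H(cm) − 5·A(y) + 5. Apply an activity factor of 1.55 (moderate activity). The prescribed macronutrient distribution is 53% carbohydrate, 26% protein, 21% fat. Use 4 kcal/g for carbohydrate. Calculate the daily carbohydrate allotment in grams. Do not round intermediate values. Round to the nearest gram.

Mifflin-St Jeor (male): BMR = 10(135) + 6.25(195) − 5(27) + 5 = 1350 + 1218.75 − 135 + 5 = 2438.75 kcal/day.
TEE = 2438.75 × 1.55 = 3780.0625 kcal/day.
Carbohydrate energy = 53% × 3780.0625 = 2003.4331 kcal.
Carbohydrate = 2003.4331 ÷ 4 kcal/g = 500.8583 g.

501 g/day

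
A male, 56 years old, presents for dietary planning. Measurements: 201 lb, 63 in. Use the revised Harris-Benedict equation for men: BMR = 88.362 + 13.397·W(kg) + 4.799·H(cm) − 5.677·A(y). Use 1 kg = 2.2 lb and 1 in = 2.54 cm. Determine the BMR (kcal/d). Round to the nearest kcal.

Convert to metric: weight = 201 ÷ 2.2 = 91.3636 kg; height = 63 × 2.54 = 160.02 cm.
Harris-Benedict: BMR = 88.362 + 13.397(91.3636) + 4.799(160.02) − 5.677(56) = 1762.3846 kcal/day.

1762 kcal/d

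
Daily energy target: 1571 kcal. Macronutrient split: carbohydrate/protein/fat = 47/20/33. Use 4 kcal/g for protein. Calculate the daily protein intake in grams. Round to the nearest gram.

Protein energy = 20% × 1571 = 314.2 kcal.
At 4 kcal/g: 314.2 ÷ 4 = 78.55 g.

79 g/day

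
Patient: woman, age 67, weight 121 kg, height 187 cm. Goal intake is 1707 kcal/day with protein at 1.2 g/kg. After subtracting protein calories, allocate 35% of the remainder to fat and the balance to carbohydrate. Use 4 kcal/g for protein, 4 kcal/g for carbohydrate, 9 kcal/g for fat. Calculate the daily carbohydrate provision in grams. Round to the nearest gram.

183 g/day

Protein = 1.2 × 121 = 145.2 g → 145.2 × 4 = 580.8 kcal.
Non-protein calories = 1707 − 580.8 = 1126.2 kcal.
Fat: 35% × 1126.2 = 394.17 kcal; carbohydrate: 732.03 kcal.
Carbohydrate: 732.03 kcal ÷ 4 kcal/g = 183.0075 g.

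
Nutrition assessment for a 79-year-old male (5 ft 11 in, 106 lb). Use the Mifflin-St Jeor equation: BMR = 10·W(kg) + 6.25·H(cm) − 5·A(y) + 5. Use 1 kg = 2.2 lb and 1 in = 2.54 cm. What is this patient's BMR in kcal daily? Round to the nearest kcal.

Convert to metric: weight = 106 ÷ 2.2 = 48.1818 kg; height = (5×12 + 11) × 2.54 = 71 × 2.54 = 180.34 cm.
Mifflin-St Jeor (male): BMR = 10(48.1818) + 6.25(180.34) − 5(79) + 5 = 481.8182 + 1127.125 − 395 + 5 = 1218.9432 kcal/day.

1219 kcal daily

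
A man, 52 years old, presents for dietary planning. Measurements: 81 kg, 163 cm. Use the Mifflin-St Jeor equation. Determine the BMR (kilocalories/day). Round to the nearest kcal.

Mifflin-St Jeor (male): BMR = 10(81) + 6.25(163) − 5(52) + 5 = 810 + 1018.75 − 260 + 5 = 1573.75 kcal/day.

1574 kilocalories/day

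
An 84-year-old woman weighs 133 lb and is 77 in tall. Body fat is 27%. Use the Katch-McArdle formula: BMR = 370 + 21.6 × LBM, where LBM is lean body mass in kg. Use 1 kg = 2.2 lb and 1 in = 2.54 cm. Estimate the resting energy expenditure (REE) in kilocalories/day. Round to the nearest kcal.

1323 kilocalories/day

Convert to metric: weight = 133 ÷ 2.2 = 60.4545 kg; height = 77 × 2.54 = 195.58 cm.
LBM = 60.4545 × (1 − 0.27) = 44.1318 kg. Katch-McArdle: BMR = 370 + 21.6 × 44.1318 = 1323.2473 kcal/day.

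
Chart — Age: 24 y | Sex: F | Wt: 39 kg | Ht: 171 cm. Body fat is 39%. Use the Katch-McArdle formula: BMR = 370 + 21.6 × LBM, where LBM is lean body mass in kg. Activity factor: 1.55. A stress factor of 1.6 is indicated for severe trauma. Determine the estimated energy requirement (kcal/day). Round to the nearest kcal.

LBM = 39 × (1 − 0.39) = 23.79 kg. Katch-McArdle: BMR = 370 + 21.6 × 23.79 = 883.864 kcal/day.
TEE = BMR × activity factor = 883.864 × 1.55 = 1369.9892 kcal/day.
Apply stress factor: 1369.9892 × 1.6 = 2191.9827 kcal/day.

2192 kcal/day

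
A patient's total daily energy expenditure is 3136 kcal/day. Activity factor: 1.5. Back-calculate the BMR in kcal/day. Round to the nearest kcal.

BMR = TEE ÷ activity factor = 3136 ÷ 1.5 = 2090.6667 kcal/day.

2091 kcal/day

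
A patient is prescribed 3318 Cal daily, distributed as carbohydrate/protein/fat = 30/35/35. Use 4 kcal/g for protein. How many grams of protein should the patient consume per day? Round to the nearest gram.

290 g/day

Protein energy = 35% × 3318 = 1161.3 kcal.
At 4 kcal/g: 1161.3 ÷ 4 = 290.325 g.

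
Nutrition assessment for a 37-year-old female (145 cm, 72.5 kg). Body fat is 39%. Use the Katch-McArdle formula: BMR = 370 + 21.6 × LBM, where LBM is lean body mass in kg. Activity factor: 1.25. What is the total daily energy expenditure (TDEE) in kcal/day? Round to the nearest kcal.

LBM = 72.5 × (1 − 0.39) = 44.225 kg. Katch-McArdle: BMR = 370 + 21.6 × 44.225 = 1325.26 kcal/day.
TEE = BMR × activity factor = 1325.26 × 1.25 = 1656.575 kcal/day.

1657 kcal/day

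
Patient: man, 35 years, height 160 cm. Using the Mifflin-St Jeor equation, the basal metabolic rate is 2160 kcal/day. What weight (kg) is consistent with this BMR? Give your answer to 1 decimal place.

133.0 kg

2160 = 10·W + 6.25(160) − 5(35) + 5
10·W = 2160 − 830 = 1330, so W = 133 kg.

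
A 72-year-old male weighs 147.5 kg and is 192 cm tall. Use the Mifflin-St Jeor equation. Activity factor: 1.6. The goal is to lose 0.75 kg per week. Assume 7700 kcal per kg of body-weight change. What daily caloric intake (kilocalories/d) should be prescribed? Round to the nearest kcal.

2887 kilocalories/d

Mifflin-St Jeor (male): BMR = 10(147.5) + 6.25(192) − 5(72) + 5 = 1475 + 1200 − 360 + 5 = 2320 kcal/day.
TEE = 2320 × 1.6 = 3712 kcal/day.
Required daily deficit = 0.75 × 7700 ÷ 7 = 825 kcal/day.
Target intake = 3712 − 825 = 2887 kcal/day.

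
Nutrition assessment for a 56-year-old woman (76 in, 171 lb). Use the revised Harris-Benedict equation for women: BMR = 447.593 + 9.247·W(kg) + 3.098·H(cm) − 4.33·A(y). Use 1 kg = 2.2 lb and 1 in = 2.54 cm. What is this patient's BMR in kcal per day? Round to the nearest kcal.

Convert to metric: weight = 171 ÷ 2.2 = 77.7273 kg; height = 76 × 2.54 = 193.04 cm.
Harris-Benedict: BMR = 447.593 + 9.247(77.7273) + 3.098(193.04) − 4.33(56) = 1521.895 kcal/day.

1522 kcal per day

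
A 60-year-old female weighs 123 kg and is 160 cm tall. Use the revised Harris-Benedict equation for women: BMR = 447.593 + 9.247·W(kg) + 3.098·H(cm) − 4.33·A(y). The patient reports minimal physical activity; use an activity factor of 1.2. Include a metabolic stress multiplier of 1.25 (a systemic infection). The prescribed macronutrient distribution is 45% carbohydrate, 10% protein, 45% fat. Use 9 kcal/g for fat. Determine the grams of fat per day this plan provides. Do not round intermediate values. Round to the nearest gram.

137 g/day

Harris-Benedict: BMR = 447.593 + 9.247(123) + 3.098(160) − 4.33(60) = 1820.854 kcal/day.
TEE = 1820.854 × 1.2 = 2185.0248 kcal/day.
With stress factor 1.25: 2185.0248 × 1.25 = 2731.281 kcal/day.
Fat energy = 45% × 2731.281 = 1229.0765 kcal.
Fat = 1229.0765 ÷ 9 kcal/g = 136.5641 g.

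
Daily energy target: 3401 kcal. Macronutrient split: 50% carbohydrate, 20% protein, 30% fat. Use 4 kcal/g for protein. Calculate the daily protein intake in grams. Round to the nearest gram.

170 g/day

Protein energy = 20% × 3401 = 680.2 kcal.
At 4 kcal/g: 680.2 ÷ 4 = 170.05 g.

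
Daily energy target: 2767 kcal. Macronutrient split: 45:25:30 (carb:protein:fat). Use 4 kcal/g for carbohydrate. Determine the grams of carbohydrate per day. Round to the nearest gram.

311 g/day

Carbohydrate energy = 45% × 2767 = 1245.15 kcal.
At 4 kcal/g: 1245.15 ÷ 4 = 311.2875 g.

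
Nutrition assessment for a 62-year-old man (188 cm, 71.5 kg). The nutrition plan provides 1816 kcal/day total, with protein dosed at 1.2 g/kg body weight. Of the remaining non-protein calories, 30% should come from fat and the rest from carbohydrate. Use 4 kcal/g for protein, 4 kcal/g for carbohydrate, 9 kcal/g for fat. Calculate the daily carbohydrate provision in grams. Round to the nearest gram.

Protein = 1.2 × 71.5 = 85.8 g → 85.8 × 4 = 343.2 kcal.
Non-protein calories = 1816 − 343.2 = 1472.8 kcal.
Fat: 30% × 1472.8 = 441.84 kcal; carbohydrate: 1030.96 kcal.
Carbohydrate: 1030.96 kcal ÷ 4 kcal/g = 257.74 g.

258 g/day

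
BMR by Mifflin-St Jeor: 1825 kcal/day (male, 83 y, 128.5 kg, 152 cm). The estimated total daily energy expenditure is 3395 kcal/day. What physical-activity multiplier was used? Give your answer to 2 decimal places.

1.86

Activity factor = TEE ÷ BMR = 3395 ÷ 1825 = 1.86.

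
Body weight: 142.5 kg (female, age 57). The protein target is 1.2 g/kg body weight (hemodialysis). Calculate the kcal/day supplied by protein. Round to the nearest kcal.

Protein = 1.2 g/kg × 142.5 kg = 171 g/day.
Protein energy = 171 g × 4 kcal/g = 684 kcal/day.

684 kcal/day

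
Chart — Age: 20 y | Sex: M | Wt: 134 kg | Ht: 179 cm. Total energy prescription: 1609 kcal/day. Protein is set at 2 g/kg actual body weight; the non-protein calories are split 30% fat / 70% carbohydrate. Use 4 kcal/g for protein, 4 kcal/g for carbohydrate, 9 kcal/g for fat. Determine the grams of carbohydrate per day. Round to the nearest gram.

Protein = 2 × 134 = 268 g → 268 × 4 = 1072 kcal.
Non-protein calories = 1609 − 1072 = 537 kcal.
Fat: 30% × 537 = 161.1 kcal; carbohydrate: 375.9 kcal.
Carbohydrate: 375.9 kcal ÷ 4 kcal/g = 93.975 g.

94 g/day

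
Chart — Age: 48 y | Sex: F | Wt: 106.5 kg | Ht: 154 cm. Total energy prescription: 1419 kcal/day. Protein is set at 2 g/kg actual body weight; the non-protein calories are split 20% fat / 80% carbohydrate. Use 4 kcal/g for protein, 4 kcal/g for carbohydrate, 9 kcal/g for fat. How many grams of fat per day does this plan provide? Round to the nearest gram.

13 g/day

Protein = 2 × 106.5 = 213 g → 213 × 4 = 852 kcal.
Non-protein calories = 1419 − 852 = 567 kcal.
Fat: 20% × 567 = 113.4 kcal; carbohydrate: 453.6 kcal.
Fat: 113.4 kcal ÷ 9 kcal/g = 12.6 g.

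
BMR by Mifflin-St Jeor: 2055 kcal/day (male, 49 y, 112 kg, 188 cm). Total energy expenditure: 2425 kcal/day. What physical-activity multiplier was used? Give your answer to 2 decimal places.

1.18

Activity factor = TEE ÷ BMR = 2425 ÷ 2055 = 1.18.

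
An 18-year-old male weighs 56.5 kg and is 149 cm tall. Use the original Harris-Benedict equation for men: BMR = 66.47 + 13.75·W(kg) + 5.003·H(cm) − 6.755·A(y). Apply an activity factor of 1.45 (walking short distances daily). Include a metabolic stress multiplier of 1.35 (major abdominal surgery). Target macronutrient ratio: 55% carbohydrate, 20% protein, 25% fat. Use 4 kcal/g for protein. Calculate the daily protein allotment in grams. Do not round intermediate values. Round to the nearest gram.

Harris-Benedict: BMR = 66.47 + 13.75(56.5) + 5.003(149) − 6.755(18) = 1467.202 kcal/day.
TEE = 1467.202 × 1.45 = 2127.4429 kcal/day.
With stress factor 1.35: 2127.4429 × 1.35 = 2872.0479 kcal/day.
Protein energy = 20% × 2872.0479 = 574.4096 kcal.
Protein = 574.4096 ÷ 4 kcal/g = 143.6024 g.

144 g/day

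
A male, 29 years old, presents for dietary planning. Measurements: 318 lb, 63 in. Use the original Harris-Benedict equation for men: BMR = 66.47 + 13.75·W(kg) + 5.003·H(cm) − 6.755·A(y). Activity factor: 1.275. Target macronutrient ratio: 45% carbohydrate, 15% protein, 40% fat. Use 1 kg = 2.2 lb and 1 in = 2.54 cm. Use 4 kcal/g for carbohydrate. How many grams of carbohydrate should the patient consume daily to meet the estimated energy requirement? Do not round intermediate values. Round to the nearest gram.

Convert to metric: weight = 318 ÷ 2.2 = 144.5455 kg; height = 63 × 2.54 = 160.02 cm.
Harris-Benedict: BMR = 66.47 + 13.75(144.5455) + 5.003(160.02) − 6.755(29) = 2658.6551 kcal/day.
TEE = 2658.6551 × 1.275 = 3389.7852 kcal/day.
Carbohydrate energy = 45% × 3389.7852 = 1525.4033 kcal.
Carbohydrate = 1525.4033 ÷ 4 kcal/g = 381.3508 g.

381 g/day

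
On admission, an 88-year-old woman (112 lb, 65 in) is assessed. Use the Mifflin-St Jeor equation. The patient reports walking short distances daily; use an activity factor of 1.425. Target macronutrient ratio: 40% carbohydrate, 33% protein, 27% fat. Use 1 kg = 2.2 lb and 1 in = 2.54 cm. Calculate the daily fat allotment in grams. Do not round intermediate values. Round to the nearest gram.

40 g/day

Convert to metric: weight = 112 ÷ 2.2 = 50.9091 kg; height = 65 × 2.54 = 165.1 cm.
Mifflin-St Jeor (female): BMR = 10(50.9091) + 6.25(165.1) − 5(88) − 161 = 509.0909 + 1031.875 − 440 − 161 = 939.9659 kcal/day.
TEE = 939.9659 × 1.425 = 1339.4514 kcal/day.
Fat energy = 27% × 1339.4514 = 361.6519 kcal.
Fat = 361.6519 ÷ 9 kcal/g = 40.1835 g.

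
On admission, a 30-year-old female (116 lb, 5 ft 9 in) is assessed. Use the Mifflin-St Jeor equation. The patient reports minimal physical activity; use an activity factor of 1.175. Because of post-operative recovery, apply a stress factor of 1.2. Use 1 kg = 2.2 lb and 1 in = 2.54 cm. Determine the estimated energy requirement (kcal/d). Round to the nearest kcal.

1849 kcal/d

Convert to metric: weight = 116 ÷ 2.2 = 52.7273 kg; height = (5×12 + 9) × 2.54 = 69 × 2.54 = 175.26 cm.
Mifflin-St Jeor (female): BMR = 10(52.7273) + 6.25(175.26) − 5(30) − 161 = 527.2727 + 1095.375 − 150 − 161 = 1311.6477 kcal/day.
TEE = BMR × activity factor = 1311.6477 × 1.175 = 1541.1861 kcal/day.
Apply stress factor: 1541.1861 × 1.2 = 1849.4233 kcal/day.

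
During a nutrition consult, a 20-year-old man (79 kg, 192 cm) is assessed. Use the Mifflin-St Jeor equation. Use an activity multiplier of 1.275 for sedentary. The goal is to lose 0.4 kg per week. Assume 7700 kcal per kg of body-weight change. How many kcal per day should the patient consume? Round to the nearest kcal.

Mifflin-St Jeor (male): BMR = 10(79) + 6.25(192) − 5(20) + 5 = 790 + 1200 − 100 + 5 = 1895 kcal/day.
TEE = 1895 × 1.275 = 2416.125 kcal/day.
Required daily deficit = 0.4 × 7700 ÷ 7 = 440 kcal/day.
Target intake = 2416.125 − 440 = 1976.125 kcal/day.

1976 kcal per day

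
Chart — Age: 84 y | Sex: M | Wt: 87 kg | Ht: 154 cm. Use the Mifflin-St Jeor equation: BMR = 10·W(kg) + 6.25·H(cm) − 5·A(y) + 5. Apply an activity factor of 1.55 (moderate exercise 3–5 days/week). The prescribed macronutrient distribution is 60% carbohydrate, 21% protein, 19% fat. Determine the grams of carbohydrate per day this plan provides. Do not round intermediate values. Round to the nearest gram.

330 g/day

Mifflin-St Jeor (male): BMR = 10(87) + 6.25(154) − 5(84) + 5 = 870 + 962.5 − 420 + 5 = 1417.5 kcal/day.
TEE = 1417.5 × 1.55 = 2197.125 kcal/day.
Carbohydrate energy = 60% × 2197.125 = 1318.275 kcal.
Carbohydrate = 1318.275 ÷ 4 kcal/g = 329.5688 g.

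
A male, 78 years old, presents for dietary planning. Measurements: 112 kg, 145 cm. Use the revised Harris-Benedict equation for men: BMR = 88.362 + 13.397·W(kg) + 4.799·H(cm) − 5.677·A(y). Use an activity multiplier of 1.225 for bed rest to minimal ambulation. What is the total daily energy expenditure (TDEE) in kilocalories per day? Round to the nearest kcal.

2256 kilocalories per day

Harris-Benedict: BMR = 88.362 + 13.397(112) + 4.799(145) − 5.677(78) = 1841.875 kcal/day.
TEE = BMR × activity factor = 1841.875 × 1.225 = 2256.2969 kcal/day.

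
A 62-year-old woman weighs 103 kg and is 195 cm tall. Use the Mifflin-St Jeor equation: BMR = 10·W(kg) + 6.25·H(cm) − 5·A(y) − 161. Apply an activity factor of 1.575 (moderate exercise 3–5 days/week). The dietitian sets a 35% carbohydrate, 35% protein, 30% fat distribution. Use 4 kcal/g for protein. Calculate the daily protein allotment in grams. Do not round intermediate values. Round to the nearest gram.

Mifflin-St Jeor (female): BMR = 10(103) + 6.25(195) − 5(62) − 161 = 1030 + 1218.75 − 310 − 161 = 1777.75 kcal/day.
TEE = 1777.75 × 1.575 = 2799.9563 kcal/day.
Protein energy = 35% × 2799.9563 = 979.9847 kcal.
Protein = 979.9847 ÷ 4 kcal/g = 244.9962 g.

245 g/day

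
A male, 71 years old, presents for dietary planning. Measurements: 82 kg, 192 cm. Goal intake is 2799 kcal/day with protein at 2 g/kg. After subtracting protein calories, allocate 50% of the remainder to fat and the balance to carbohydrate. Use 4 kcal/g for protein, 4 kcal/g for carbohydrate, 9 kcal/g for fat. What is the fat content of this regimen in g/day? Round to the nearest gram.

119 g/day

Protein = 2 × 82 = 164 g → 164 × 4 = 656 kcal.
Non-protein calories = 2799 − 656 = 2143 kcal.
Fat: 50% × 2143 = 1071.5 kcal; carbohydrate: 1071.5 kcal.
Fat: 1071.5 kcal ÷ 9 kcal/g = 119.0556 g.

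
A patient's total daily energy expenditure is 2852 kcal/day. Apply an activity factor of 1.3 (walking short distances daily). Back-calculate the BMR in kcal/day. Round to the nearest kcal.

2194 kcal/day

BMR = TEE ÷ activity factor = 2852 ÷ 1.3 = 2193.8462 kcal/day.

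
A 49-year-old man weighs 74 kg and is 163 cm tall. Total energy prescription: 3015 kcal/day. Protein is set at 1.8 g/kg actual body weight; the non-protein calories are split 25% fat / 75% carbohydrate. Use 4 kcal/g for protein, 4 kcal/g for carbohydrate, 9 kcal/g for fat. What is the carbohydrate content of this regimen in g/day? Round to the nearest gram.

Protein = 1.8 × 74 = 133.2 g → 133.2 × 4 = 532.8 kcal.
Non-protein calories = 3015 − 532.8 = 2482.2 kcal.
Fat: 25% × 2482.2 = 620.55 kcal; carbohydrate: 1861.65 kcal.
Carbohydrate: 1861.65 kcal ÷ 4 kcal/g = 465.4125 g.

465 g/day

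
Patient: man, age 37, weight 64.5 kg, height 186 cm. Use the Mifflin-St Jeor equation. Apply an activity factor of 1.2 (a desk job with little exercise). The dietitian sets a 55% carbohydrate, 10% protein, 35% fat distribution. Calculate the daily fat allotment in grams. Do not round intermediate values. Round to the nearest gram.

Mifflin-St Jeor (male): BMR = 10(64.5) + 6.25(186) − 5(37) + 5 = 645 + 1162.5 − 185 + 5 = 1627.5 kcal/day.
TEE = 1627.5 × 1.2 = 1953 kcal/day.
Fat energy = 35% × 1953 = 683.55 kcal.
Fat = 683.55 ÷ 9 kcal/g = 75.95 g.

76 g/day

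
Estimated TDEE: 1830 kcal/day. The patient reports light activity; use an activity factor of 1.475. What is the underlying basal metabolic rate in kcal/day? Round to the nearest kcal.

1241 kcal/day

BMR = TEE ÷ activity factor = 1830 ÷ 1.475 = 1240.678 kcal/day.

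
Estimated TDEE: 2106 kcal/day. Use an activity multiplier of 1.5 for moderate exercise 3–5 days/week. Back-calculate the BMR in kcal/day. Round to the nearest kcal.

BMR = TEE ÷ activity factor = 2106 ÷ 1.5 = 1404 kcal/day.

1404 kcal/day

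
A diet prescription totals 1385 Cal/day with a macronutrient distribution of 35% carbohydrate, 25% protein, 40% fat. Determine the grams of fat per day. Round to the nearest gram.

62 g/day

Fat energy = 40% × 1385 = 554 kcal.
At 9 kcal/g: 554 ÷ 9 = 61.5556 g.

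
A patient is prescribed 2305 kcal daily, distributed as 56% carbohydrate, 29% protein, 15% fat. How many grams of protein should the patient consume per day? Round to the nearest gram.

167 g/day

Protein energy = 29% × 2305 = 668.45 kcal.
At 4 kcal/g: 668.45 ÷ 4 = 167.1125 g.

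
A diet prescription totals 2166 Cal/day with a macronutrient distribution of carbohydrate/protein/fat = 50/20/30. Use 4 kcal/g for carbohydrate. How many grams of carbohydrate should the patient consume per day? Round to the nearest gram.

271 g/day

Carbohydrate energy = 50% × 2166 = 1083 kcal.
At 4 kcal/g: 1083 ÷ 4 = 270.75 g.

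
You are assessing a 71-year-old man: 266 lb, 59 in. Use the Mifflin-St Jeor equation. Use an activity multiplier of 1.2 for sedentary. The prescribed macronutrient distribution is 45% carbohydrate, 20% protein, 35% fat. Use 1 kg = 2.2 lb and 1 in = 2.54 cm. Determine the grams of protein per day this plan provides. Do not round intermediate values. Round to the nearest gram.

Convert to metric: weight = 266 ÷ 2.2 = 120.9091 kg; height = 59 × 2.54 = 149.86 cm.
Mifflin-St Jeor (male): BMR = 10(120.9091) + 6.25(149.86) − 5(71) + 5 = 1209.0909 + 936.625 − 355 + 5 = 1795.7159 kcal/day.
TEE = 1795.7159 × 1.2 = 2154.8591 kcal/day.
Protein energy = 20% × 2154.8591 = 430.9718 kcal.
Protein = 430.9718 ÷ 4 kcal/g = 107.743 g.

108 g/day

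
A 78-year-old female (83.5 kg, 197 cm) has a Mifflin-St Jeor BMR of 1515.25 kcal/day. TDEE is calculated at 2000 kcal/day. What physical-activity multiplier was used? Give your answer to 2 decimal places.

1.32

Activity factor = TEE ÷ BMR = 2000 ÷ 1515.25 = 1.32.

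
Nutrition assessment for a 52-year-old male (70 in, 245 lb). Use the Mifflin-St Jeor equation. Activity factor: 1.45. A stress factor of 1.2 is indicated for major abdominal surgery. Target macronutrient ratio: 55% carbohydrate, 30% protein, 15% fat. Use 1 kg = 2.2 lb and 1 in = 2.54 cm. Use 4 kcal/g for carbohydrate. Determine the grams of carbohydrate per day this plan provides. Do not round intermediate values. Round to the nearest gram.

471 g/day

Convert to metric: weight = 245 ÷ 2.2 = 111.3636 kg; height = 70 × 2.54 = 177.8 cm.
Mifflin-St Jeor (male): BMR = 10(111.3636) + 6.25(177.8) − 5(52) + 5 = 1113.6364 + 1111.25 − 260 + 5 = 1969.8864 kcal/day.
TEE = 1969.8864 × 1.45 = 2856.3352 kcal/day.
With stress factor 1.2: 2856.3352 × 1.2 = 3427.6023 kcal/day.
Carbohydrate energy = 55% × 3427.6023 = 1885.1813 kcal.
Carbohydrate = 1885.1813 ÷ 4 kcal/g = 471.2953 g.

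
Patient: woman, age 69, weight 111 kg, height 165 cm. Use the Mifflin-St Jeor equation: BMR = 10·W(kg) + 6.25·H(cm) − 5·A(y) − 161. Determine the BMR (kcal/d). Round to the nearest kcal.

Mifflin-St Jeor (female): BMR = 10(111) + 6.25(165) − 5(69) − 161 = 1110 + 1031.25 − 345 − 161 = 1635.25 kcal/day.

1635 kcal/d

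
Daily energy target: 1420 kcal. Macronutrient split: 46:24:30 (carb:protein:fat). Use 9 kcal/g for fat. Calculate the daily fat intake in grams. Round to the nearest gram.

Fat energy = 30% × 1420 = 426 kcal.
At 9 kcal/g: 426 ÷ 9 = 47.3333 g.

47 g/day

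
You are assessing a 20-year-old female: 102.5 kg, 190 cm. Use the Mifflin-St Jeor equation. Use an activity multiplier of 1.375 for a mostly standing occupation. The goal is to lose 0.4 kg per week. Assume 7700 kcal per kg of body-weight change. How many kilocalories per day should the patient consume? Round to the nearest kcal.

Mifflin-St Jeor (female): BMR = 10(102.5) + 6.25(190) − 5(20) − 161 = 1025 + 1187.5 − 100 − 161 = 1951.5 kcal/day.
TEE = 1951.5 × 1.375 = 2683.3125 kcal/day.
Required daily deficit = 0.4 × 7700 ÷ 7 = 440 kcal/day.
Target intake = 2683.3125 − 440 = 2243.3125 kcal/day.

2243 kilocalories per day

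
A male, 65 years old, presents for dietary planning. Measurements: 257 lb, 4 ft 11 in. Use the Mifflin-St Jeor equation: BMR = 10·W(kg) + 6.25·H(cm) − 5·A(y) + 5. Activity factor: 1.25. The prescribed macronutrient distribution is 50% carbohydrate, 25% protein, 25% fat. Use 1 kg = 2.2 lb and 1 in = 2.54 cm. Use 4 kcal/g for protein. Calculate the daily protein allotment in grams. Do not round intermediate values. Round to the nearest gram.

Convert to metric: weight = 257 ÷ 2.2 = 116.8182 kg; height = (4×12 + 11) × 2.54 = 59 × 2.54 = 149.86 cm.
Mifflin-St Jeor (male): BMR = 10(116.8182) + 6.25(149.86) − 5(65) + 5 = 1168.1818 + 936.625 − 325 + 5 = 1784.8068 kcal/day.
TEE = 1784.8068 × 1.25 = 2231.0085 kcal/day.
Protein energy = 25% × 2231.0085 = 557.7521 kcal.
Protein = 557.7521 ÷ 4 kcal/g = 139.438 g.

139 g/day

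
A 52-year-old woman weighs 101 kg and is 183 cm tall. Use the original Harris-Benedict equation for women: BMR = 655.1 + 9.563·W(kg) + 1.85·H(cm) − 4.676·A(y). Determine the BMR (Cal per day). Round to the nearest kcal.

Harris-Benedict: BMR = 655.1 + 9.563(101) + 1.85(183) − 4.676(52) = 1716.361 kcal/day.

1716 Cal per day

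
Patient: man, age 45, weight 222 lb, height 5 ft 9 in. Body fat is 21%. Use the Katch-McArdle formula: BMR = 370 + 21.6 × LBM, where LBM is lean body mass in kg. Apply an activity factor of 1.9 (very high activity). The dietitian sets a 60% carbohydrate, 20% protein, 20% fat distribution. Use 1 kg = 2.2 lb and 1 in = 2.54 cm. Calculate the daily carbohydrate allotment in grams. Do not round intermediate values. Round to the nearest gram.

Convert to metric: weight = 222 ÷ 2.2 = 100.9091 kg; height = (5×12 + 9) × 2.54 = 69 × 2.54 = 175.26 cm.
LBM = 100.9091 × (1 − 0.21) = 79.7182 kg. Katch-McArdle: BMR = 370 + 21.6 × 79.7182 = 2091.9127 kcal/day.
TEE = 2091.9127 × 1.9 = 3974.6342 kcal/day.
Carbohydrate energy = 60% × 3974.6342 = 2384.7805 kcal.
Carbohydrate = 2384.7805 ÷ 4 kcal/g = 596.1951 g.

596 g/day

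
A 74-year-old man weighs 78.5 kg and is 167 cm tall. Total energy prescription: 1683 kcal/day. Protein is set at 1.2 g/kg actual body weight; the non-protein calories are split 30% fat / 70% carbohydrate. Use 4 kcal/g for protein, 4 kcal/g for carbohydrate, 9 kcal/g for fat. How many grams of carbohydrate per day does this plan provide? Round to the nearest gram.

229 g/day

Protein = 1.2 × 78.5 = 94.2 g → 94.2 × 4 = 376.8 kcal.
Non-protein calories = 1683 − 376.8 = 1306.2 kcal.
Fat: 30% × 1306.2 = 391.86 kcal; carbohydrate: 914.34 kcal.
Carbohydrate: 914.34 kcal ÷ 4 kcal/g = 228.585 g.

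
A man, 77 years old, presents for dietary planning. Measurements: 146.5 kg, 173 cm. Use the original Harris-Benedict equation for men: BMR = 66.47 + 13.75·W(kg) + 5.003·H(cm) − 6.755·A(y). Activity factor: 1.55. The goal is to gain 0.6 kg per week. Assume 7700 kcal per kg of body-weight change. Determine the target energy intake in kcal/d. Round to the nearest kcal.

Harris-Benedict: BMR = 66.47 + 13.75(146.5) + 5.003(173) − 6.755(77) = 2426.229 kcal/day.
TEE = 2426.229 × 1.55 = 3760.655 kcal/day.
Required daily surplus = 0.6 × 7700 ÷ 7 = 660 kcal/day.
Target intake = 3760.655 + 660 = 4420.655 kcal/day.

4421 kcal/d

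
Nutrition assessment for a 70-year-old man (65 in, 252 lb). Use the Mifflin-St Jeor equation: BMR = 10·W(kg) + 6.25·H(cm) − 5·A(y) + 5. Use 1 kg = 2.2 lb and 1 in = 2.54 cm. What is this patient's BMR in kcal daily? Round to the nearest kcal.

Convert to metric: weight = 252 ÷ 2.2 = 114.5455 kg; height = 65 × 2.54 = 165.1 cm.
Mifflin-St Jeor (male): BMR = 10(114.5455) + 6.25(165.1) − 5(70) + 5 = 1145.4545 + 1031.875 − 350 + 5 = 1832.3295 kcal/day.

1832 kcal daily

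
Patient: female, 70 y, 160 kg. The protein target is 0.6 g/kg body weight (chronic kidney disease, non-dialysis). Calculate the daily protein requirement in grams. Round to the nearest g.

Protein = 0.6 g/kg × 160 kg = 96 g/day.

96 g/day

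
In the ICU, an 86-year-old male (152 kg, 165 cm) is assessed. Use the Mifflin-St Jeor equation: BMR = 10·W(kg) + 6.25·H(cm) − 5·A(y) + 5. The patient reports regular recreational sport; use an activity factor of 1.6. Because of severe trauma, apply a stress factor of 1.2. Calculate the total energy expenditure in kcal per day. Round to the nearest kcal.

4082 kcal per day

Mifflin-St Jeor (male): BMR = 10(152) + 6.25(165) − 5(86) + 5 = 1520 + 1031.25 − 430 + 5 = 2126.25 kcal/day.
TEE = BMR × activity factor = 2126.25 × 1.6 = 3402 kcal/day.
Apply stress factor: 3402 × 1.2 = 4082.4 kcal/day.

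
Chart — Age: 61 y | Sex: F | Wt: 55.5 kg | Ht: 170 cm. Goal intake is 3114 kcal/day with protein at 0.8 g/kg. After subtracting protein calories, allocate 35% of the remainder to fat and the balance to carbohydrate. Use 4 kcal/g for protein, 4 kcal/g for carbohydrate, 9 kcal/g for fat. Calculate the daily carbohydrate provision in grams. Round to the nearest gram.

477 g/day

Protein = 0.8 × 55.5 = 44.4 g → 44.4 × 4 = 177.6 kcal.
Non-protein calories = 3114 − 177.6 = 2936.4 kcal.
Fat: 35% × 2936.4 = 1027.74 kcal; carbohydrate: 1908.66 kcal.
Carbohydrate: 1908.66 kcal ÷ 4 kcal/g = 477.165 g.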